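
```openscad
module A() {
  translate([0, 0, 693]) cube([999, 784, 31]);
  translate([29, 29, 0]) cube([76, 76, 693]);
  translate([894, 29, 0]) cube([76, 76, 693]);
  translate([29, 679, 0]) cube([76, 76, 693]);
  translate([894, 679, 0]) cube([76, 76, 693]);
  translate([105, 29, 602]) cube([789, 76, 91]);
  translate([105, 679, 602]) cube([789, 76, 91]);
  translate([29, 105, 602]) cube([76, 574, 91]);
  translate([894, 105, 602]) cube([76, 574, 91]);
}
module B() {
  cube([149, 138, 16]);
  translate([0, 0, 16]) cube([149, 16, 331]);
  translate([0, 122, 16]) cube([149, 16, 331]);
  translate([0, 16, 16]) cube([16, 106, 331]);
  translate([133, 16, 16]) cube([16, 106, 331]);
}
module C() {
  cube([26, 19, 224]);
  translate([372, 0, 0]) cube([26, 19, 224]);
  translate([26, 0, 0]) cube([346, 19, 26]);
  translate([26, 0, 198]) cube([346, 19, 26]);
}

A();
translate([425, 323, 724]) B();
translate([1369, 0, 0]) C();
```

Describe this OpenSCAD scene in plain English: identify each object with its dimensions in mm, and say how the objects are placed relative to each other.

A is a table: top 999 mm (x) × 784 mm (y), 31 mm thick, upper face at z = 724 mm, on four 76×76 mm square legs, each inset 29 mm from the nearest pair of top edges, running from z = 0 to the bottom of the top. Four apron rails, 76 mm thick and 91 mm tall, run between adjacent legs with their top edges flush with the underside of the top and their outer faces flush with the legs' outer faces.

B is an open storage box with external size 149×138×347 mm and wall thickness 16 mm (the base is also 16 mm thick). The base covers the whole footprint; the four walls stand on the base, with the y-facing walls full-width and the x-facing walls fitting between their inner faces.

C is a picture frame with a 346×172 mm rectangular opening (x by z) and a uniform 26 mm border on every side. Frame depth is 19 mm along y. It is built from two vertical stiles running the full outside height and two horizontal rails spanning the gap between the stiles.

The open box is on top of the table, centred. The picture frame is on the floor beside the table on its +x side.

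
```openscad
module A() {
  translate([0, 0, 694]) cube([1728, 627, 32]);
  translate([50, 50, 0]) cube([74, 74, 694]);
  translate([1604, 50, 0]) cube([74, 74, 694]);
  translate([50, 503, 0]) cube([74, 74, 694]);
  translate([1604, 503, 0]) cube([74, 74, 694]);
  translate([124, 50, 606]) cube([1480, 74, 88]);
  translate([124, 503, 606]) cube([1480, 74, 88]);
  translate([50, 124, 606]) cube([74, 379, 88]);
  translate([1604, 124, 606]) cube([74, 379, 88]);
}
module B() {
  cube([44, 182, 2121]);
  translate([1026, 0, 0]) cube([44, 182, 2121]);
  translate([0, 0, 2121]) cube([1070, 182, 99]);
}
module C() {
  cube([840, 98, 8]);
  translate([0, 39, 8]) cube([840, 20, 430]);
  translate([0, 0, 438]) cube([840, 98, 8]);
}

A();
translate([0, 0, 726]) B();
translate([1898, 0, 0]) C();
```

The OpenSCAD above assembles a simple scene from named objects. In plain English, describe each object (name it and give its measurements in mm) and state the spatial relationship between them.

A is a rectangular dining table. The top is 1728×627×32 mm with its upper surface at z = 726 mm. It stands on four 74×74 mm square legs, each inset 50 mm from the nearest pair of top edges, running from the floor to the underside of the top. Four apron rails, 74 mm thick and 88 mm tall, run between adjacent legs with their top edges flush with the underside of the top and their outer faces flush with the legs' outer faces.

B is a door frame. The clear opening is 982 mm wide and 2121 mm high. Two 44 mm wide jambs, 182 mm deep, stand either side of the opening from the floor to the top of the opening. A 99 mm thick head sits across the top of both jambs, spanning the full outside width of the frame.

C is an I-beam lying along x, 840 mm long. Overall section height 446 mm. Two flanges 98 mm wide (y) and 8 mm thick, one on the floor and one at the top; a web 20 mm thick runs between them, centred on the flange width.

The door frame is on top of the table. The I-beam is on the floor beside the table on its +x side.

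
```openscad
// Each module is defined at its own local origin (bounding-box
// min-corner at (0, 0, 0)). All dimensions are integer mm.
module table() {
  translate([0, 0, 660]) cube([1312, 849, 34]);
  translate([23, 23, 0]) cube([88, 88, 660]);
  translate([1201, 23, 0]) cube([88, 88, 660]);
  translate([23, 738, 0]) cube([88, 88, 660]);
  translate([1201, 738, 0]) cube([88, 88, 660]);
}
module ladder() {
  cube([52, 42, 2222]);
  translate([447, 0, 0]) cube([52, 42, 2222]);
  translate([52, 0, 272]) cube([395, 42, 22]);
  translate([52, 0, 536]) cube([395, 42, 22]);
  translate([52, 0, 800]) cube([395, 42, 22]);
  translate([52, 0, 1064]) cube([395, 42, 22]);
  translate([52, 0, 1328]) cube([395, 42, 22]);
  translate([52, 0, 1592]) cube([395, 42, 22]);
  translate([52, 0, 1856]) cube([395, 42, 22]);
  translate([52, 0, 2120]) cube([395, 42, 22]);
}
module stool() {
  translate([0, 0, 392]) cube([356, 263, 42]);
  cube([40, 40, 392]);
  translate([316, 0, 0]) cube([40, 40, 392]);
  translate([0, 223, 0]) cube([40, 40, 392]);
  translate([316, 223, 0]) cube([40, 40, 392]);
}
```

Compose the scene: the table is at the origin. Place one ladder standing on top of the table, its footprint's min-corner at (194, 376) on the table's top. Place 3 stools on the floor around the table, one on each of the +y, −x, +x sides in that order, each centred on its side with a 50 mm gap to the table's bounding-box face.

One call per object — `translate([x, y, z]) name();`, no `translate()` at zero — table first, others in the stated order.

table();
translate([194, 376, 694]) ladder();
translate([478, 899, 0]) stool();
translate([-406, 293, 0]) stool();
translate([1362, 293, 0]) stool();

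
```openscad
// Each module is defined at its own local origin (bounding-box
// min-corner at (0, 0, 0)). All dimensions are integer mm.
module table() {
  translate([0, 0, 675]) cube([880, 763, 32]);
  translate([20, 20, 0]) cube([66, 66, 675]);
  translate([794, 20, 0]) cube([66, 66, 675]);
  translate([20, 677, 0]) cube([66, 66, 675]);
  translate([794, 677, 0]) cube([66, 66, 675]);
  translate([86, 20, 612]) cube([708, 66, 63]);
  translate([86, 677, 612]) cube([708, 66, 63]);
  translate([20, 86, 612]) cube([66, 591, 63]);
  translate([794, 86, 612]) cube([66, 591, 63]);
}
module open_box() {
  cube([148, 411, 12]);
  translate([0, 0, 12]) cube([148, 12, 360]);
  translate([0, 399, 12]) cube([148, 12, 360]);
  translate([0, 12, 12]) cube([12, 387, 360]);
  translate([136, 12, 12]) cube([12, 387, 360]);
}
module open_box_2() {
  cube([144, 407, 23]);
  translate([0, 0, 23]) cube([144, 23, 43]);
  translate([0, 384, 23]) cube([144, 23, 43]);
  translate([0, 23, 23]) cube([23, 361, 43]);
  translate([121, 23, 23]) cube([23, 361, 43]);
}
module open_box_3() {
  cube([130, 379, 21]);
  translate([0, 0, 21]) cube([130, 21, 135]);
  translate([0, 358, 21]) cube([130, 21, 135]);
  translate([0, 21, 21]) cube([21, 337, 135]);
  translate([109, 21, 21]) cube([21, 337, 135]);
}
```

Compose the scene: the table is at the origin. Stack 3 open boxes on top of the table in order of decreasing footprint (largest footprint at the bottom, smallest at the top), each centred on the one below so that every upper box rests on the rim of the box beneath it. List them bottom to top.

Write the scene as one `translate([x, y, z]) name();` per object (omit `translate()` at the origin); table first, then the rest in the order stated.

table();
translate([366, 176, 707]) open_box();
translate([368, 178, 1079]) open_box_2();
translate([375, 192, 1145]) open_box_3();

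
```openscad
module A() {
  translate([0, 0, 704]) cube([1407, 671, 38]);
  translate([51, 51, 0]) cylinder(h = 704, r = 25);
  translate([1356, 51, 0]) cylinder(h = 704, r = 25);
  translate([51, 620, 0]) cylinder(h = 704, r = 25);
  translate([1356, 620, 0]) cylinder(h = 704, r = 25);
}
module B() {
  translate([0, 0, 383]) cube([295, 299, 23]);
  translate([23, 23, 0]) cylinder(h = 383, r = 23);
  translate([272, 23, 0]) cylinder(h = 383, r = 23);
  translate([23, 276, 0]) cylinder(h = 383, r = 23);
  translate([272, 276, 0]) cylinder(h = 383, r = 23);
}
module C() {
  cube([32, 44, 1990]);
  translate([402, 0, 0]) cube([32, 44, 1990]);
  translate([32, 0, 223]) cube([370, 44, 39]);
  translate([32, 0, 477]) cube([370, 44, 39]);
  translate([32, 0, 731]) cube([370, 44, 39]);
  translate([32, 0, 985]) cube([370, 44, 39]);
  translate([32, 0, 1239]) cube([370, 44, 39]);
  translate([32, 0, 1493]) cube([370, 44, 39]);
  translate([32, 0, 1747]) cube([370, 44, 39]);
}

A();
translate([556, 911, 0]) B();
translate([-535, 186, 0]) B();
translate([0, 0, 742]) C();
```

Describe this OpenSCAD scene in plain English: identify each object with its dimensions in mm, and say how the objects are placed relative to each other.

A is a table with a 1407×671 mm rectangular top, 38 mm thick, top surface at z = 742 mm, supported by four round legs of 50 mm diameter, each leg's bounding box inset 26 mm from the nearest pair of top edges, running from the floor.

B is a four-legged stool. The seat is 295×299 mm, 23 mm thick, top at z = 406 mm. It stands on four round legs, each 46 mm in diameter, from z = 0 to the seat underside, each leg's axis is inset half a diameter from the nearest pair of seat edges (so the leg's bounding box is flush with the corner).

C is a wooden ladder with two side rails of 32×44 mm section and 1990 mm height, set 434 mm apart overall. Between them run 7 rectangular rungs (44 mm deep, 39 mm thick), front faces flush with the rails' −y face. The bottom of the first rung is 223 mm above the floor and each subsequent rung is 254 mm higher than the one below.

Two stools sit around the table at the +y, −x sides. The ladder is on top of the table.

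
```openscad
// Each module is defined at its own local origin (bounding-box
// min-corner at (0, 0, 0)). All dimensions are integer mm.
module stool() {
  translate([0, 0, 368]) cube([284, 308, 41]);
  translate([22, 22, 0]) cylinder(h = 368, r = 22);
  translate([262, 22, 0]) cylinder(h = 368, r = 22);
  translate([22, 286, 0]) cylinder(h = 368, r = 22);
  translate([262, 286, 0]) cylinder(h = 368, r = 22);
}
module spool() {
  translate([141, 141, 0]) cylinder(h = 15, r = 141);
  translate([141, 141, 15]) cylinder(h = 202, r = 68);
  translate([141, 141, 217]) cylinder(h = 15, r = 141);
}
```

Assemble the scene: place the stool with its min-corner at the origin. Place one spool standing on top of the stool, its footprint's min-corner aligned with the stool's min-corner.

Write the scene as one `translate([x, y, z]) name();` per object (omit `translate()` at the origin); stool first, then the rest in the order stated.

stool();
translate([0, 0, 409]) spool();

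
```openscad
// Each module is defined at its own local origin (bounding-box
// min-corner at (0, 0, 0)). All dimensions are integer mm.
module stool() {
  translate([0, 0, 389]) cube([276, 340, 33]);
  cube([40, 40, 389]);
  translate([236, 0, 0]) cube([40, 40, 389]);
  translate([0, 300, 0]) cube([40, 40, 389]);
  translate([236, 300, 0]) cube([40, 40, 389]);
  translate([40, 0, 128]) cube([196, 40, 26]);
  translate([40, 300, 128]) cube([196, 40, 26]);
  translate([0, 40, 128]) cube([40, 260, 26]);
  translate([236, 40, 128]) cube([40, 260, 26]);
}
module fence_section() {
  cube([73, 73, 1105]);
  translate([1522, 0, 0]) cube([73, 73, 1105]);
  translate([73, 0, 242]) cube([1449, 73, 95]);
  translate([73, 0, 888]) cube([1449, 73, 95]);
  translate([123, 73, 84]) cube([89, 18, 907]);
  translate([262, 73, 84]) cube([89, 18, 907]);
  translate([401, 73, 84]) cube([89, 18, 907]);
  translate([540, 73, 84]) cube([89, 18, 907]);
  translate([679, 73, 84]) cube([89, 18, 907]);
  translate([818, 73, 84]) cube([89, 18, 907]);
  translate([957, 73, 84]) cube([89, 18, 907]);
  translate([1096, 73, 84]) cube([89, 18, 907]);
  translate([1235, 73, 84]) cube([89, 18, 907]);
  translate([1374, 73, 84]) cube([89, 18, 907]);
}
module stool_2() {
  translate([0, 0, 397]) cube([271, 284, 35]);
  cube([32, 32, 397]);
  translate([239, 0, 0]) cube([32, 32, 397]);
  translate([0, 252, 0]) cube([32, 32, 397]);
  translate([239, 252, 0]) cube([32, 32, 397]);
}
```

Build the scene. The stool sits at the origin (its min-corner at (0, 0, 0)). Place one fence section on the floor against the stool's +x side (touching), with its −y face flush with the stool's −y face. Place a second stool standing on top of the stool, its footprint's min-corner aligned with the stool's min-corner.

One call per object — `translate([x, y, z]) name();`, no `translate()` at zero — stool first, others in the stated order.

stool();
translate([276, 0, 0]) fence_section();
translate([0, 0, 422]) stool_2();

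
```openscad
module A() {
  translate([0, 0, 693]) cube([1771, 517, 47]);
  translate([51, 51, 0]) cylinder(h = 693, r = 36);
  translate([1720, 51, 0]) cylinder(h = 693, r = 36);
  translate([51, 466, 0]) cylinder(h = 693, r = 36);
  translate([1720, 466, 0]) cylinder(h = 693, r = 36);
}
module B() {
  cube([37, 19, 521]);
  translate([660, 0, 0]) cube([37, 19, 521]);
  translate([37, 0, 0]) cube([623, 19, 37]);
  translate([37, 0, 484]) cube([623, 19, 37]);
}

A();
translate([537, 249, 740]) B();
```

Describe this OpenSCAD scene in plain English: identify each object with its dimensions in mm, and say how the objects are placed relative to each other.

A is a rectangular dining table. The top is 1771×517×47 mm with its upper surface at z = 740 mm. It stands on four round legs of 72 mm diameter, each leg's bounding box inset 15 mm from the nearest pair of top edges, running from the floor to the underside of the top.

B is a picture frame with a 623×447 mm rectangular opening (x by z) and a uniform 37 mm border on every side. Frame depth is 19 mm along y. It is built from two vertical stiles running the full outside height and two horizontal rails spanning the gap between the stiles.

The picture frame is on top of the table, centred.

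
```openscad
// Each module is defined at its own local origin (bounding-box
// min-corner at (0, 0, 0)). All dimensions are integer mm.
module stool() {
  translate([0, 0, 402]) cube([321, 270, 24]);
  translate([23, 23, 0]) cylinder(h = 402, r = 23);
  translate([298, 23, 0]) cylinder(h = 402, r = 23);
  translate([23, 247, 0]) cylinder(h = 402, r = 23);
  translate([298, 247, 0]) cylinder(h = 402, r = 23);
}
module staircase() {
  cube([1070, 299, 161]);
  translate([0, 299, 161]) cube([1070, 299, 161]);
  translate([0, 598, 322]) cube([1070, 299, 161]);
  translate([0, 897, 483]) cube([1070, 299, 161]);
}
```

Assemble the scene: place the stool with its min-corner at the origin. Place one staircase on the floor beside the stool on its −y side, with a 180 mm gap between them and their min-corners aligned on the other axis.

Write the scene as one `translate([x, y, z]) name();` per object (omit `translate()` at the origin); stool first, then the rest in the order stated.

stool();
translate([0, -1376, 0]) staircase();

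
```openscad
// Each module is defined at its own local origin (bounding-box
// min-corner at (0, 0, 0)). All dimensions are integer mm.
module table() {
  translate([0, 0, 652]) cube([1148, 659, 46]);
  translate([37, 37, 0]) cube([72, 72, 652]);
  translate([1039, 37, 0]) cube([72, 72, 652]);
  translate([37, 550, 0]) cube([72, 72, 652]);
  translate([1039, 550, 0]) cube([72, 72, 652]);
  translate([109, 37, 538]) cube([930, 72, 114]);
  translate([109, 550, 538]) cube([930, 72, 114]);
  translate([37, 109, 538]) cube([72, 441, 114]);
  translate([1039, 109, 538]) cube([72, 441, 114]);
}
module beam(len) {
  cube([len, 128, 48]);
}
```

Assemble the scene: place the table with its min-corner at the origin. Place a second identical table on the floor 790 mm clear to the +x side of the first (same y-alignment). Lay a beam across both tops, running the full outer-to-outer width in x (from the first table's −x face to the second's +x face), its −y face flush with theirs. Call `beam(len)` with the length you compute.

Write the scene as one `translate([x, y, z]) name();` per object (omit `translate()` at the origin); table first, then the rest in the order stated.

table();
translate([1938, 0, 0]) table();
translate([0, 0, 698]) beam(3086);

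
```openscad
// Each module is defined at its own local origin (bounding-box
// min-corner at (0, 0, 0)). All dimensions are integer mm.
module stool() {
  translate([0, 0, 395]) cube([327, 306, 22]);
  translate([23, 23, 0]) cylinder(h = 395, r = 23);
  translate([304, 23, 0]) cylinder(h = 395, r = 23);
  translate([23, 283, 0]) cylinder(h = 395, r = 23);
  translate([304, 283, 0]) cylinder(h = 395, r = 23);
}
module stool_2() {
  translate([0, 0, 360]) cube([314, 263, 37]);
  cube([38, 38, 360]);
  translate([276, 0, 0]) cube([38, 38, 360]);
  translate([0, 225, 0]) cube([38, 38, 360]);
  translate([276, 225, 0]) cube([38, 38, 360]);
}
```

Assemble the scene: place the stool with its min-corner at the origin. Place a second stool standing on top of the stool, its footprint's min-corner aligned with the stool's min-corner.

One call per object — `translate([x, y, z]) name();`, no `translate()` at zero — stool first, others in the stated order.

stool();
translate([0, 0, 417]) stool_2();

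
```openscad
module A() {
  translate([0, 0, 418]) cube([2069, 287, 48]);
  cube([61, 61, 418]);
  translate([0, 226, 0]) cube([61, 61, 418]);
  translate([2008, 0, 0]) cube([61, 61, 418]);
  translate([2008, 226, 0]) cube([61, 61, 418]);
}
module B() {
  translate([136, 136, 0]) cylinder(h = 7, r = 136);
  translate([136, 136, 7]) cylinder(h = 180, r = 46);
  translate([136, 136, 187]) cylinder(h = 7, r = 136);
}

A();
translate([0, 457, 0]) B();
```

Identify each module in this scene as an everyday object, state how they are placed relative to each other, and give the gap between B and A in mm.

A is a bench. B is a spool. The spool is on the floor beside the bench on its +y side. The gap between the spool and the bench is 170 mm.

The spool's nearest face is 170 mm from the bench's +y face.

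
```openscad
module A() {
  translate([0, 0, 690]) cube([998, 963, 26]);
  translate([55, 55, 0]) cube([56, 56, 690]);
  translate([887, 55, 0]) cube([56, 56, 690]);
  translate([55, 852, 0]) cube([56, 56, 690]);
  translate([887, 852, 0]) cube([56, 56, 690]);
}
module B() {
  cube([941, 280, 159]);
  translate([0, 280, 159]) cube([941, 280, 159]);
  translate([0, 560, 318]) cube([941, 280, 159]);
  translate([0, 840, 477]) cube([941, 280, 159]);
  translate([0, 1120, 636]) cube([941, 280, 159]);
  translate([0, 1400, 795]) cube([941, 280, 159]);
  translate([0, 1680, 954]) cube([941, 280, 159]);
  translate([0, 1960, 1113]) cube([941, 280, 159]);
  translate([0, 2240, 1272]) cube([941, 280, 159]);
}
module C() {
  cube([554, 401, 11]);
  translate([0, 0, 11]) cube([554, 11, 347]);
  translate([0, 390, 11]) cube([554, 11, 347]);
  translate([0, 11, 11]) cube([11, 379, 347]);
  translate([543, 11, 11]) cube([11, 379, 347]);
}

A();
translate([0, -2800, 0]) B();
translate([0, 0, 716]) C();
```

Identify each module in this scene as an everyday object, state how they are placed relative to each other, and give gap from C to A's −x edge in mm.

The open box's min-x is at 0; the table's min-x is 0; gap = 0 mm.

A is a table. B is a staircase. C is an open box. The staircase is on the floor beside the table on its −y side. The open box is on top of the table. The gap from the open box to the table's −x edge is 0 mm.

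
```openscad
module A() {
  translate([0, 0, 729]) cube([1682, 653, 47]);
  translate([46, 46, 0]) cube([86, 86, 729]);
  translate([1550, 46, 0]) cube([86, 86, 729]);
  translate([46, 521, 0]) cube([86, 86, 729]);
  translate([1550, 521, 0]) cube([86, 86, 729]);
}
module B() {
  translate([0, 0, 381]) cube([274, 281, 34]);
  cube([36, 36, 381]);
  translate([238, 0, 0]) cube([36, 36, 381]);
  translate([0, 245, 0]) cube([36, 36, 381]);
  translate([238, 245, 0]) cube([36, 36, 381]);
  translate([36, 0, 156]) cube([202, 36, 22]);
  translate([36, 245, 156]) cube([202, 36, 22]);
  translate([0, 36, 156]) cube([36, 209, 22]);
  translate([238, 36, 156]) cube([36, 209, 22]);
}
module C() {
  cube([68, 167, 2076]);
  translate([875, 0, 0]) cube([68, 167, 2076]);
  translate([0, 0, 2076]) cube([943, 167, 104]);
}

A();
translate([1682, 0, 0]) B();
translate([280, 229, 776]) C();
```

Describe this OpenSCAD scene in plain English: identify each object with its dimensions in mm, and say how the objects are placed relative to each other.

A is a table: top 1682 mm (x) × 653 mm (y), 47 mm thick, upper face at z = 776 mm, on four 86×86 mm square legs, each inset 46 mm from the nearest pair of top edges, running from z = 0 to the bottom of the top.

B is a four-legged stool. The seat is a 274×281×34 mm slab whose top surface is at z = 415 mm; four square legs, each 36×36 mm in cross-section, run from the floor (z = 0) to the underside of the seat, each flush with a corner of the seat. Four stretchers, 36 mm wide and 22 mm tall, connect adjacent legs with their undersides at z = 156 mm, each running between the inner faces of the legs it joins and aligned with the legs' outer faces on the other axis.

C is a door frame. The clear opening is 807 mm wide and 2076 mm high. Two 68 mm wide jambs, 167 mm deep, stand either side of the opening from the floor to the top of the opening. A 104 mm thick head sits across the top of both jambs, spanning the full outside width of the frame.

The stool is against the table's +x side, with their −y faces flush. The door frame is on top of the table.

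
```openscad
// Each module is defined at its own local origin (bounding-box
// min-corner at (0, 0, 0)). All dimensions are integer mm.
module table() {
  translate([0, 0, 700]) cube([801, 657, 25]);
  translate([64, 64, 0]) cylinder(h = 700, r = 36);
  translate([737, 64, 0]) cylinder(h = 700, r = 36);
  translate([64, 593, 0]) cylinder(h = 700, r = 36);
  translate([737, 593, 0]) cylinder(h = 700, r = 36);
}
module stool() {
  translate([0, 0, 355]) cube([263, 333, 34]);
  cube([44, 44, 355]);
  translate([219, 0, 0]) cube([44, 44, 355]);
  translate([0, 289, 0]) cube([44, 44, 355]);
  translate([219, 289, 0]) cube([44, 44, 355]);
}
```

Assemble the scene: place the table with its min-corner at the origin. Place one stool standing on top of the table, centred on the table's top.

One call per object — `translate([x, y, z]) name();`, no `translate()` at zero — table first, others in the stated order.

table();
translate([269, 162, 725]) stool();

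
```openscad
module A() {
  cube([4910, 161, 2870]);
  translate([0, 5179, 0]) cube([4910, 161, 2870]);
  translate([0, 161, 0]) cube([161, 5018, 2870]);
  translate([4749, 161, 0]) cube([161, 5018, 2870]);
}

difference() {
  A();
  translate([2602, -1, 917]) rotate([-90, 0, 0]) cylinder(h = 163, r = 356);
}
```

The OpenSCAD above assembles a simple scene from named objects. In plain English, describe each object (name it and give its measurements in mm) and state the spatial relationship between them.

A is a box-shaped house frame (walls only): outside footprint 4910×5340 mm, wall height 2870 mm, wall thickness 161 mm. The two y-facing walls run the full x-width; the two x-facing walls fit between the inner faces of the y-facing walls.

The house frame has a circular hole of radius 356 mm through its front wall, centred at (x = 2602, z = 917).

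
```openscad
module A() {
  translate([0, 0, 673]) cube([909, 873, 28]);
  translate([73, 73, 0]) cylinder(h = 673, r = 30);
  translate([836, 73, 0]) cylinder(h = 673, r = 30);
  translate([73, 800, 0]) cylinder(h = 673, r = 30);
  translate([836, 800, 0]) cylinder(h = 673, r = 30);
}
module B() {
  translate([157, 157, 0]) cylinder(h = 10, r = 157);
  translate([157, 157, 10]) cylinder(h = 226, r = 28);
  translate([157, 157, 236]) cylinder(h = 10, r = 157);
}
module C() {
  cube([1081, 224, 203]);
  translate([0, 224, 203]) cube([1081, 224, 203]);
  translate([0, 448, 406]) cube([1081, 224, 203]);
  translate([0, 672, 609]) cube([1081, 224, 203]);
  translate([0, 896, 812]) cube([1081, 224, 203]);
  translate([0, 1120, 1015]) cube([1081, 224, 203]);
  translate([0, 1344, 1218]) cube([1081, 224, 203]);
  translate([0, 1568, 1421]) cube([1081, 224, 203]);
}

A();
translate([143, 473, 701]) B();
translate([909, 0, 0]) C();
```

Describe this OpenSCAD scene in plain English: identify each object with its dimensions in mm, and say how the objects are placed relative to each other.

A is a table: top 909 mm (x) × 873 mm (y), 28 mm thick, upper face at z = 701 mm, on four round legs of 60 mm diameter, each leg's bounding box inset 43 mm from the nearest pair of top edges, running from z = 0 to the bottom of the top.

B is a spool: two coaxial disc flanges of radius 157 mm and thickness 10 mm, joined by a core cylinder of radius 28 mm and height 226 mm. The lower flange rests on z = 0 and the three cylinders share a vertical axis.

C is a run of 8 identical solid stair steps. Each tread is 1081×224 mm and each step block is 203 mm high. Step 1 rests on the floor; step k is offset from step 1 by (k−1)×224 mm in y and (k−1)×203 mm in z.

The spool is on top of the table. The staircase is against the table's +x side, with their −y faces flush.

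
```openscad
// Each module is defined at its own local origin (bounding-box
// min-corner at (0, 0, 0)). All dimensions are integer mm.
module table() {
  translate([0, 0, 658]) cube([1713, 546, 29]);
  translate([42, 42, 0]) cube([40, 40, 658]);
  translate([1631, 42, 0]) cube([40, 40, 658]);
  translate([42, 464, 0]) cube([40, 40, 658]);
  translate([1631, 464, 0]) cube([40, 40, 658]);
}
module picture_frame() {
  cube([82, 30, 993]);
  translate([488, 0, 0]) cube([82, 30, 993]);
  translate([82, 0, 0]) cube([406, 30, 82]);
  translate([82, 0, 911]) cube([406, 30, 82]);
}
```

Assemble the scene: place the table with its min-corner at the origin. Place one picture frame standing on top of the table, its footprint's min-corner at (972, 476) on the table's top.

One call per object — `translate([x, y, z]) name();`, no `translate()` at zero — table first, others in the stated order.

table();
translate([972, 476, 687]) picture_frame();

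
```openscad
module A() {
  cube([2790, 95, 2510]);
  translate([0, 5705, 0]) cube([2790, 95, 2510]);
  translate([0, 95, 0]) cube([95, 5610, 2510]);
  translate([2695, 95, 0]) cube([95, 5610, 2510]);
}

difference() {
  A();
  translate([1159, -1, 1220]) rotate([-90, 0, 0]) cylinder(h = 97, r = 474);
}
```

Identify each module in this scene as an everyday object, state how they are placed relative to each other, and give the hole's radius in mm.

A is a house frame. The house frame has a circular hole through its front wall. The hole's radius is 474 mm.

The subtracted cylinder has r = 474 mm.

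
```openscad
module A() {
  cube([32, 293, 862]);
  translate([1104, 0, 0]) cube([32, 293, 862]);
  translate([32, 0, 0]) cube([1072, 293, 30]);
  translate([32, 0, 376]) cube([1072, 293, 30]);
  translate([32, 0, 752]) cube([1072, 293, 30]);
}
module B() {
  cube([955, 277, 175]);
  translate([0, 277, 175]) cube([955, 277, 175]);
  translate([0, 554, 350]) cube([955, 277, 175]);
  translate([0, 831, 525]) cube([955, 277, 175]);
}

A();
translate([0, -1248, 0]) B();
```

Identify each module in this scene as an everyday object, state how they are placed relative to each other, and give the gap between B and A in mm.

The staircase's nearest face is 140 mm from the bookshelf's −y face.

A is a bookshelf. B is a staircase. The staircase is on the floor beside the bookshelf on its −y side. The gap between the staircase and the bookshelf is 140 mm.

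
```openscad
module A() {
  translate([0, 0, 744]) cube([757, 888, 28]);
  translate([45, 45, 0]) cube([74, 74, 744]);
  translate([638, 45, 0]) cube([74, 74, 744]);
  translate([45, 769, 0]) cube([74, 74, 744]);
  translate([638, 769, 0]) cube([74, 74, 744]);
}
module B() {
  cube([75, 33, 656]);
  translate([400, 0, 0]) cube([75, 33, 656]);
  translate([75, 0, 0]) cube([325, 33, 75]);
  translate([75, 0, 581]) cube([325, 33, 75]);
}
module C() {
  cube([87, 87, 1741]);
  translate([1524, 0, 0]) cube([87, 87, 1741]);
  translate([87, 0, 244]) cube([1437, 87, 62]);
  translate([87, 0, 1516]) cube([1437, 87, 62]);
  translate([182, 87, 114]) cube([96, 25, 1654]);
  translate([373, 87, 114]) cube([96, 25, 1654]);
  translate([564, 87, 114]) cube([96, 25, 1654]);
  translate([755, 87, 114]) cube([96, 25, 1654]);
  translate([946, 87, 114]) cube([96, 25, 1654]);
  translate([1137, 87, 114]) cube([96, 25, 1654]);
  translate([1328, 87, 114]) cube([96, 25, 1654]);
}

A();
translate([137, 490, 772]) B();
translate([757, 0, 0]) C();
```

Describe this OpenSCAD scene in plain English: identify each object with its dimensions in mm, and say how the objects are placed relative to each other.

A is a table with a 757×888 mm rectangular top, 28 mm thick, top surface at z = 772 mm, supported by four 74×74 mm square legs, each inset 45 mm from the nearest pair of top edges, running from the floor.

B is a rectangular picture frame lying in the x–z plane (depth along y). The opening is 325 mm wide (x) by 506 mm tall (z), surrounded by a border 75 mm wide on all four sides. The frame is 33 mm deep and is made of two full-height vertical stiles with two horizontal rails fitted between them.

C is a fence section. Two 87×87 mm posts, 1741 mm tall, stand on the floor with a clear span of 1437 mm between their inner faces. Two horizontal rails of 87×62 mm section span the gap between the posts with their undersides at z = 244 mm and z = 1516 mm, flush with the posts' −y face. 7 pickets, each 96 mm wide, 25 mm thick and 1654 mm tall, are fixed to the +y face of the rails with their bottoms at z = 114 mm, evenly spaced across the span with equal gaps (rounded down to the nearest mm) at the −x end and between each pair — any rounding remainder accumulates at the +x end.

The picture frame is on top of the table. The fence section is against the table's +x side, with their −y faces flush.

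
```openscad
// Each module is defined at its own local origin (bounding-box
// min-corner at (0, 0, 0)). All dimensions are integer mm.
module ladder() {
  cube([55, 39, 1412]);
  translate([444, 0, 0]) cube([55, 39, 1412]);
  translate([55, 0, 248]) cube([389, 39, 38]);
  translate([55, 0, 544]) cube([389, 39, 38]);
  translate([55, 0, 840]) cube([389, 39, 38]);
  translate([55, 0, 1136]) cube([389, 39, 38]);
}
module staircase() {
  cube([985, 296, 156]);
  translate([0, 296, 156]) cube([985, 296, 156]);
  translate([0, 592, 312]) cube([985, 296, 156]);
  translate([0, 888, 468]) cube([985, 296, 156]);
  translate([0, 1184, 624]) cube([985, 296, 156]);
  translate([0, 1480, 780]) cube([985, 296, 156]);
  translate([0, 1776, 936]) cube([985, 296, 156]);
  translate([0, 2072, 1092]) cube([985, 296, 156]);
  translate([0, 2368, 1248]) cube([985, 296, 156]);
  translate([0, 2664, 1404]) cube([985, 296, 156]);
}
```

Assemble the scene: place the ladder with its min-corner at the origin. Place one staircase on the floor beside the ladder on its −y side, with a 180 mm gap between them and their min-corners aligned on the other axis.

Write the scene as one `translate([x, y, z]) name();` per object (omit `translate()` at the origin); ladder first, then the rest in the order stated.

ladder();
translate([0, -3140, 0]) staircase();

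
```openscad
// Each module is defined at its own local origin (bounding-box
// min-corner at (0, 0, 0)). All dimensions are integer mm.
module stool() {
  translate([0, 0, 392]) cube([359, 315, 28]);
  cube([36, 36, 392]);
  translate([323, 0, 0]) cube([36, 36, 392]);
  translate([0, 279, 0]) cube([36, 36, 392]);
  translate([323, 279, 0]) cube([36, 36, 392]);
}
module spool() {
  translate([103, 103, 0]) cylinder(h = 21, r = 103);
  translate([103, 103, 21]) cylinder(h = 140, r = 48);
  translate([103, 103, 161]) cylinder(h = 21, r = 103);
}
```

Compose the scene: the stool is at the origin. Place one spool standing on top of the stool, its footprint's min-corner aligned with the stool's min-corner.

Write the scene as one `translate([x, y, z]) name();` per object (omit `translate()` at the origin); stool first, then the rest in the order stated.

stool();
translate([0, 0, 420]) spool();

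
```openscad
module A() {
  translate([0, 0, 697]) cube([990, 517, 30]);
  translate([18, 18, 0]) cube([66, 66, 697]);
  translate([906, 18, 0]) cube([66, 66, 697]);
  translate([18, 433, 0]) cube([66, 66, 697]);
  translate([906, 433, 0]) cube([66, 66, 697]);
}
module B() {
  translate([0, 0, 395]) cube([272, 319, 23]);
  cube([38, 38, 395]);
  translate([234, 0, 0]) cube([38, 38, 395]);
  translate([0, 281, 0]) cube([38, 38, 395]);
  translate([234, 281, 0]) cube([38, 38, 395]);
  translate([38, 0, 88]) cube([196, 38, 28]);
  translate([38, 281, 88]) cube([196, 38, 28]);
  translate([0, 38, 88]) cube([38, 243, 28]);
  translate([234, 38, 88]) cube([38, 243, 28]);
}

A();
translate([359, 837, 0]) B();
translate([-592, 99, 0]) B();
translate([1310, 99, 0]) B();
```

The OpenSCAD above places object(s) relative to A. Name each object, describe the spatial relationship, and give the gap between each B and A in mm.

Each stool's nearest face is 320 mm from the table's bounding box.

A is a table. B is a stool. Three stools sit around the table at the +y, −x, +x sides. The gap between each stool and the table is 320 mm.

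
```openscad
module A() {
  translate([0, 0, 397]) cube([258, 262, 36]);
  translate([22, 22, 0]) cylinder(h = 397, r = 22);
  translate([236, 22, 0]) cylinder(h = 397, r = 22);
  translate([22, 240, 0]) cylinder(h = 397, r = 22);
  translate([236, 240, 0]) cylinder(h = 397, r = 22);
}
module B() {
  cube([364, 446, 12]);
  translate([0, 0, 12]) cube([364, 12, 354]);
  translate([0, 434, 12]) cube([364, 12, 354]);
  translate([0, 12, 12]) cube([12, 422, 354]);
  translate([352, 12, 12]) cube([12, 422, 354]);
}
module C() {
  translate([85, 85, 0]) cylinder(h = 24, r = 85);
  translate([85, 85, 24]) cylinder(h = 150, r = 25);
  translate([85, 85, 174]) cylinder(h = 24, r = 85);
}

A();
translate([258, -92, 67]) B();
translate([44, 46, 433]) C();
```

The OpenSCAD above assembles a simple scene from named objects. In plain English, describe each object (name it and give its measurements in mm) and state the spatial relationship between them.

A is a four-legged stool. The seat is 258×262 mm, 36 mm thick, top at z = 433 mm. It stands on four round legs, each 44 mm in diameter, from z = 0 to the seat underside, each leg's axis is inset half a diameter from the nearest pair of seat edges (so the leg's bounding box is flush with the corner).

B is an open storage box with external size 364×446×366 mm and wall thickness 12 mm (the base is also 12 mm thick). The base covers the whole footprint; the four walls stand on the base, with the y-facing walls full-width and the x-facing walls fitting between their inner faces.

C is a spool: two coaxial disc flanges of radius 85 mm and thickness 24 mm, joined by a core cylinder of radius 25 mm and height 150 mm. The lower flange rests on z = 0 and the three cylinders share a vertical axis.

The open box is beside the stool with their tops flush at z = 433. The spool is on top of the stool, centred.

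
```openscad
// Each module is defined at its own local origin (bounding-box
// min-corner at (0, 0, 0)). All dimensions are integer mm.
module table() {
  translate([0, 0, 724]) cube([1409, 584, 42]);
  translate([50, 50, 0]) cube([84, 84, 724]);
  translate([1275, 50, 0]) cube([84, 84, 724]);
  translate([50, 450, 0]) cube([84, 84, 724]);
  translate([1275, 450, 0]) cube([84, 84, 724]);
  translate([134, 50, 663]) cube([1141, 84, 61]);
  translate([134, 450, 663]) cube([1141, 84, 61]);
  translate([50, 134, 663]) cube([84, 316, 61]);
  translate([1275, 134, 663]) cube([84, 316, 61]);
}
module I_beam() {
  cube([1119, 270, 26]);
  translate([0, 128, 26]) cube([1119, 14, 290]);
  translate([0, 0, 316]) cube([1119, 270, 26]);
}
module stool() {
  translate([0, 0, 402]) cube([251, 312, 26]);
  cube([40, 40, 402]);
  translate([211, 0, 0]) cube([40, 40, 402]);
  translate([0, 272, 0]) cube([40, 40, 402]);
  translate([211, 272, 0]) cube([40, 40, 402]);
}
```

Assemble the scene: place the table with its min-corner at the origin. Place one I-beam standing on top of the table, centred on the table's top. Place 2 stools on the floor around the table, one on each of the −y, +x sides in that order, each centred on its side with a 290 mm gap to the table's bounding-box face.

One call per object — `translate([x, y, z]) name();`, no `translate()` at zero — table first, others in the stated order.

table();
translate([145, 157, 766]) I_beam();
translate([579, -602, 0]) stool();
translate([1699, 136, 0]) stool();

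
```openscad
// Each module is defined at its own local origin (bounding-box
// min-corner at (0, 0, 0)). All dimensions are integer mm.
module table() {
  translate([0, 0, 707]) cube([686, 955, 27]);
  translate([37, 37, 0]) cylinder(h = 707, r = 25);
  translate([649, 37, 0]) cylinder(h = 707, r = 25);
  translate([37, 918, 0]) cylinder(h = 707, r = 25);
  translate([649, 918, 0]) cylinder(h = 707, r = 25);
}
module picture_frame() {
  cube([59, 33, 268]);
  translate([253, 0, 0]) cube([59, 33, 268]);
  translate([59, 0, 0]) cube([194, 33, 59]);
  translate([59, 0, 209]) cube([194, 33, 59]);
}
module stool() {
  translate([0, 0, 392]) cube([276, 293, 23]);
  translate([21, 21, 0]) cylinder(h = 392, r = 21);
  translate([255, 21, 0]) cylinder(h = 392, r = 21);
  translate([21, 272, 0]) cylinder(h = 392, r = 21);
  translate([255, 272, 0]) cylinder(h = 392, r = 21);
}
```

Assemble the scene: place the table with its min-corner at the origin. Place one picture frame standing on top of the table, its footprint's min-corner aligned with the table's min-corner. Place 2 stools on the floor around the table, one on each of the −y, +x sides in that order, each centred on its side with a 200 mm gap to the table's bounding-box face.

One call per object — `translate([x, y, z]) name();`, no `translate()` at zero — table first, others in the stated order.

table();
translate([0, 0, 734]) picture_frame();
translate([205, -493, 0]) stool();
translate([886, 331, 0]) stool();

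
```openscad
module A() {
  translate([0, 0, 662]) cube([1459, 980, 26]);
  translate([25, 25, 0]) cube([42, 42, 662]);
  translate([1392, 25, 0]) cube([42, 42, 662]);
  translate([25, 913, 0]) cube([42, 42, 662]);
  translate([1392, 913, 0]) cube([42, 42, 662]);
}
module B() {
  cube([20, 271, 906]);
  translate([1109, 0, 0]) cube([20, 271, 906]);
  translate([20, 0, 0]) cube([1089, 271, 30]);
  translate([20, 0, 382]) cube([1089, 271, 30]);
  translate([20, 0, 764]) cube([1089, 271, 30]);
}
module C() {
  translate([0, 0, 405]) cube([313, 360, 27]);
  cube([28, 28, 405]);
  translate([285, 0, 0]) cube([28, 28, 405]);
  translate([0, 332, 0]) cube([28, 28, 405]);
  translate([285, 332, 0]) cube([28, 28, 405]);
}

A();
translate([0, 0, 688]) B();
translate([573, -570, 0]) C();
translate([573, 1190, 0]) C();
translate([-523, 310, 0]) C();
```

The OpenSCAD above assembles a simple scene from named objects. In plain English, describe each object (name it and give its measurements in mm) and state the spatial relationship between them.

A is a table: top 1459 mm (x) × 980 mm (y), 26 mm thick, upper face at z = 688 mm, on four 42×42 mm square legs, each inset 25 mm from the nearest pair of top edges, running from z = 0 to the bottom of the top.

B is an open bookshelf. Two side panels, each 20 mm thick, 271 mm deep and 906 mm tall, stand 1129 mm apart (outside-to-outside). Between them sit 3 shelves, each 30 mm thick and 271 mm deep, spanning the full gap between the sides. The bottom shelf rests on the floor (its underside at z = 0) and the clear gap between one shelf's top and the next shelf's underside is 352 mm.

C is a simple wooden stool: a rectangular seat 313 mm (x) by 360 mm (y), 27 mm thick, top face at z = 432 mm, on four square legs, each 28×28 mm in cross-section. The legs rest on z = 0, each flush with a corner of the seat.

The bookshelf is on top of the table. Three stools sit around the table at the −y, +y, −x sides.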